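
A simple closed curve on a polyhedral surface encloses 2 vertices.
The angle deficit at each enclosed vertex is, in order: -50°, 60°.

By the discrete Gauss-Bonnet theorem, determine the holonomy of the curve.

Holonomy = total enclosed curvature = (-50°) + 60° = 10°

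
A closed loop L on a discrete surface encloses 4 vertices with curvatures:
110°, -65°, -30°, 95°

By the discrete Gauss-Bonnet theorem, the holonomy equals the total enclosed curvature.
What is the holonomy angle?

Holonomy = total enclosed curvature = 110° + (-65°) + (-30°) + 95° = 110°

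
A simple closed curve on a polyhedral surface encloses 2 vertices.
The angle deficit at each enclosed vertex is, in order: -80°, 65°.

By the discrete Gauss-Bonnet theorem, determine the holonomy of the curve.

Holonomy = total enclosed curvature = (-80°) + 65° = -15°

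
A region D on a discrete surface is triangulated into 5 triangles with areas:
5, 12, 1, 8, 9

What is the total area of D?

5 + 12 + 1 + 8 + 9 = 35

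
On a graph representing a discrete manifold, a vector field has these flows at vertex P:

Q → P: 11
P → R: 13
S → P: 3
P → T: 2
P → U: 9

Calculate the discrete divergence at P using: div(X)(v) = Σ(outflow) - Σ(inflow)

Divergence = sum of outgoing flows = (-11) + 13 + (-3) + 2 + 9 = 10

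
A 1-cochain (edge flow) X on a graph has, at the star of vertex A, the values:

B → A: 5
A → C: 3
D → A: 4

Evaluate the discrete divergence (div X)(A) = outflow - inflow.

Divergence = sum of outgoing flows = (-5) + 3 + (-4) = -6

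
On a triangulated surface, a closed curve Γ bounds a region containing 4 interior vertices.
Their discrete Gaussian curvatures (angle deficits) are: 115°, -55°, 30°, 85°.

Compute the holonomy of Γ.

Holonomy = total enclosed curvature = 115° + (-55°) + 30° + 85° = 175°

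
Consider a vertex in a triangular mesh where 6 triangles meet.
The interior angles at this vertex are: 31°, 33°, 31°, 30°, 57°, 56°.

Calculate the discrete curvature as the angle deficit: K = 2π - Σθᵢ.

Sum of angles = 238°. K = 360° - 238° = 122° = 61π/90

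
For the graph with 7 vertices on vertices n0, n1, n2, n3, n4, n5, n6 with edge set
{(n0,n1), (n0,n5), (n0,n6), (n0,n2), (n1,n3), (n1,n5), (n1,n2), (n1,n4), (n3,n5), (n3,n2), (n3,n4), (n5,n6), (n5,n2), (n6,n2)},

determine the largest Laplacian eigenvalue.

Degrees: deg(n0) = 4, deg(n1) = 5, deg(n2) = 5, deg(n3) = 4, deg(n4) = 2, deg(n5) = 5, deg(n6) = 3.
L = D − A with rows/columns ordered (n0, n1, n2, n3, n4, n5, n6):
  [ 4, -1, -1,  0,  0, -1, -1]
  [-1,  5, -1, -1, -1, -1,  0]
  [-1, -1,  5, -1,  0, -1, -1]
  [ 0, -1, -1,  4, -1, -1,  0]
  [ 0, -1,  0, -1,  2,  0,  0]
  [-1, -1, -1, -1,  0,  5, -1]
  [-1,  0, -1,  0,  0, -1,  3]
Characteristic polynomial: det(λI − L) = λ(λ² − 6λ + 7)(λ² − 10λ + 23)(λ − 6)².
Roots: λ = 0; (λ² − 6λ + 7) = 0 ⇒ λ = 3 ± √2 ≈ 1.5858, 4.4142; (λ² − 10λ + 23) = 0 ⇒ λ = 5 ± √2 ≈ 3.5858, 6.4142; (λ − 6) = 0 ⇒ λ = 6 (multiplicity 2).
(Check: the roots sum (with multiplicity) to 28, matching trace L = Σdeg = 2·14 = 28.)
Laplacian eigenvalues: [0.0, 1.5858, 3.5858, 4.4142, 6.0, 6.0, 6.4142]. Largest eigenvalue (spectral radius) = 6.4142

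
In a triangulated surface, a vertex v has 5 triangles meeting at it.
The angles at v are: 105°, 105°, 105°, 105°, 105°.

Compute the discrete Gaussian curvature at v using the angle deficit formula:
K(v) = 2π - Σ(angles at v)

Sum of angles = 525°. K = 360° - 525° = -165° = -11π/12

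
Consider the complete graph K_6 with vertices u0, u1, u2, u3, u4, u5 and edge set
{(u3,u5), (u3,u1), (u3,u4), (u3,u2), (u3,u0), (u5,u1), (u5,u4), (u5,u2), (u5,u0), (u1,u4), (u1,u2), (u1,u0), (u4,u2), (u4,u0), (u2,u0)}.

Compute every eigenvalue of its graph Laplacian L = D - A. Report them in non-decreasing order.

For the complete graph K_n, L = nI − J (J = all-ones matrix). J has eigenvalues n (once, eigenvector 𝟙) and 0 (multiplicity n−1), so L has eigenvalues 0 (once) and n (multiplicity n−1). Here n = 6: eigenvalue 0 once and 6 with multiplicity 5.
Laplacian eigenvalues (increasing order): [0.0, 6.0, 6.0, 6.0, 6.0, 6.0]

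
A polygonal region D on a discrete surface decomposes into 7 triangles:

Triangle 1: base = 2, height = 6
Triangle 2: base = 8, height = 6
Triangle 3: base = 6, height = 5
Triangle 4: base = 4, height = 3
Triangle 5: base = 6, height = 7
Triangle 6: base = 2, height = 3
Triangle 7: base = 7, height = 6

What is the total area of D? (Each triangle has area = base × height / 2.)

(1/2)×2×6 + (1/2)×8×6 + (1/2)×6×5 + (1/2)×4×3 + (1/2)×6×7 + (1/2)×2×3 + (1/2)×7×6 = 96.0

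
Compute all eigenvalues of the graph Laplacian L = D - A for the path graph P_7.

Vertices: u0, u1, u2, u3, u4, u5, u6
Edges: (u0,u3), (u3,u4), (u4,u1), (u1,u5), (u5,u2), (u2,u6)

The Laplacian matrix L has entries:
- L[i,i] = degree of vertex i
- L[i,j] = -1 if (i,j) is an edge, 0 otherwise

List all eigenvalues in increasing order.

The path graph P_n has Laplacian eigenvalues λ_k = 2 − 2cos(kπ/n), k = 0, 1, …, n−1. Here n = 7:
k=0: 2 − 2cos(0) = 0.0; k=1: 2 − 2cos(π/7) = 0.1981; k=2: 2 − 2cos(2π/7) = 0.753; k=3: 2 − 2cos(3π/7) = 1.555; k=4: 2 − 2cos(4π/7) = 2.445; k=5: 2 − 2cos(5π/7) = 3.247; k=6: 2 − 2cos(6π/7) = 3.8019.
Laplacian eigenvalues (increasing order): [0.0, 0.1981, 0.753, 1.555, 2.445, 3.247, 3.8019]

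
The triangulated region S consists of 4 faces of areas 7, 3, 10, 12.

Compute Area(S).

7 + 3 + 10 + 12 = 32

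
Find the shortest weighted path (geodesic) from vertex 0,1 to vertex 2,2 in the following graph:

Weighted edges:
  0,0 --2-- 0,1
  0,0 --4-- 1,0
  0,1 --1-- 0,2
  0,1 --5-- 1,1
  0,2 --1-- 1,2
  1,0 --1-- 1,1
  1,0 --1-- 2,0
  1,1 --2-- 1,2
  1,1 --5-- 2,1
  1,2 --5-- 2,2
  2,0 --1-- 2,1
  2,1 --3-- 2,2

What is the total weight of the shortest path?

Shortest path: 0,1 → 0,2 → 1,2 → 2,2, total weight = 7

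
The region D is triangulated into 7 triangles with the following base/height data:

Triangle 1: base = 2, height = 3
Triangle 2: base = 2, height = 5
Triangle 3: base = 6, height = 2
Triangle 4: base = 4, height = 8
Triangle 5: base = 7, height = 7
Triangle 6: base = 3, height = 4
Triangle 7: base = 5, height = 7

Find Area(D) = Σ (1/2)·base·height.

(1/2)×2×3 + (1/2)×2×5 + (1/2)×6×2 + (1/2)×4×8 + (1/2)×7×7 + (1/2)×3×4 + (1/2)×5×7 = 78.0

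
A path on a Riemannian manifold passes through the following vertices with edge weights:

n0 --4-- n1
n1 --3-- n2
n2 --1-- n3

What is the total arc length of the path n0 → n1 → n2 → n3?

Arc length = 4 + 3 + 1 = 8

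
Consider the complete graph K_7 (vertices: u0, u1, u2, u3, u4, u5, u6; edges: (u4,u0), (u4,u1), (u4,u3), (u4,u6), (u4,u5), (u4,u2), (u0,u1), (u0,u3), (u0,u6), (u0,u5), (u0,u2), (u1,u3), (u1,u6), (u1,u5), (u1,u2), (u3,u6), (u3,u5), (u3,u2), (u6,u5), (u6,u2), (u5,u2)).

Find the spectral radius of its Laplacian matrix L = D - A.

For the complete graph K_n, L = nI − J (J = all-ones matrix). J has eigenvalues n (once, eigenvector 𝟙) and 0 (multiplicity n−1), so L has eigenvalues 0 (once) and n (multiplicity n−1). Here n = 7: eigenvalue 0 once and 7 with multiplicity 6.
Laplacian eigenvalues: [0.0, 7.0, 7.0, 7.0, 7.0, 7.0, 7.0]. Largest eigenvalue (spectral radius) = 7.0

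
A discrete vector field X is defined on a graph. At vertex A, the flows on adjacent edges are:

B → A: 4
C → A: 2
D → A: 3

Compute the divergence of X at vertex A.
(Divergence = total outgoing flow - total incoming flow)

Divergence = sum of outgoing flows = (-4) + (-2) + (-3) = -9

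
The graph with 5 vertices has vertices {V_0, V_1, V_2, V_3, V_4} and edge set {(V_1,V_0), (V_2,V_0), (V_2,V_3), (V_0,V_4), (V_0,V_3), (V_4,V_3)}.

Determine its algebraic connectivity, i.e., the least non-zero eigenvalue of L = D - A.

Degrees: deg(V_0) = 4, deg(V_1) = 1, deg(V_2) = 2, deg(V_3) = 3, deg(V_4) = 2.
L = D − A with rows/columns ordered (V_0, V_1, V_2, V_3, V_4):
  [ 4, -1, -1, -1, -1]
  [-1,  1,  0,  0,  0]
  [-1,  0,  2, -1,  0]
  [-1,  0, -1,  3, -1]
  [-1,  0,  0, -1,  2]
Characteristic polynomial: det(λI − L) = λ(λ − 1)(λ − 2)(λ − 4)(λ − 5).
Roots: λ = 0; (λ − 1) = 0 ⇒ λ = 1; (λ − 2) = 0 ⇒ λ = 2; (λ − 4) = 0 ⇒ λ = 4; (λ − 5) = 0 ⇒ λ = 5.
(Check: the roots sum (with multiplicity) to 12, matching trace L = Σdeg = 2·6 = 12.)
Laplacian eigenvalues: [0.0, 1.0, 2.0, 4.0, 5.0]. Algebraic connectivity (smallest non-zero eigenvalue) = 1.0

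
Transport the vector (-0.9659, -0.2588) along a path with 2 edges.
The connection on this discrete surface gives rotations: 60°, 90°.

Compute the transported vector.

Total rotation: 60° + 90° = 150°. Final vector: (0.9659, -0.2588)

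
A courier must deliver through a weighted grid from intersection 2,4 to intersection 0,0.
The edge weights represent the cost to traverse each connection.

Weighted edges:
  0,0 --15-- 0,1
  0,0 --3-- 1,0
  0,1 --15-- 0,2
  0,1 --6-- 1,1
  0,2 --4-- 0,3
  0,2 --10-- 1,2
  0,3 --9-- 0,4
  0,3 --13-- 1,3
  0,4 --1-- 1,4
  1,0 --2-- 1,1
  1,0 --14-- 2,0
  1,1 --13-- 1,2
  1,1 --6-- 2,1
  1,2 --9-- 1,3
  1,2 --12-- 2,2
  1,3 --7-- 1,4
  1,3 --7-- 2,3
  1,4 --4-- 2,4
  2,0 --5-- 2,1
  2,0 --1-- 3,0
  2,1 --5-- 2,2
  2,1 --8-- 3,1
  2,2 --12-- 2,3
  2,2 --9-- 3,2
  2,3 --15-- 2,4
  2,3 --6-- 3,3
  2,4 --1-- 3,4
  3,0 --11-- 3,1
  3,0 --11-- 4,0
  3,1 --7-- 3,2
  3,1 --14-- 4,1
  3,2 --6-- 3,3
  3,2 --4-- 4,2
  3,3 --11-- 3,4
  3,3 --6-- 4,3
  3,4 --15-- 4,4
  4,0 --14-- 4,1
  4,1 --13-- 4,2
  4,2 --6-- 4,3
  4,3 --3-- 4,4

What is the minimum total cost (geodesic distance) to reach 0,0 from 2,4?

Shortest path: 2,4 → 1,4 → 1,3 → 1,2 → 1,1 → 1,0 → 0,0, total weight = 38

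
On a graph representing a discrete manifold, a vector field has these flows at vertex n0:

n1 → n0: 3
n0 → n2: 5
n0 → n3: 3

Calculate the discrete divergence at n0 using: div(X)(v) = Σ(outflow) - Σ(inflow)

Divergence = sum of outgoing flows = (-3) + 5 + 3 = 5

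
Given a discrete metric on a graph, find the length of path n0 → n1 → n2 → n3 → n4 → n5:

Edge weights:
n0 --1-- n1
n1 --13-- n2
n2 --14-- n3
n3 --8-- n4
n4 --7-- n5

Arc length = 1 + 13 + 14 + 8 + 7 = 43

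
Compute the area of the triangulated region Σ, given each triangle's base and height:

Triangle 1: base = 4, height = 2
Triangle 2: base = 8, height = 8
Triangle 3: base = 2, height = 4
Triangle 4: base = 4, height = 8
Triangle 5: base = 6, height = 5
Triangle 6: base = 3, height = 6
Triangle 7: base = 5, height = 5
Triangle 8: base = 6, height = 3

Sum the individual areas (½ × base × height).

(1/2)×4×2 + (1/2)×8×8 + (1/2)×2×4 + (1/2)×4×8 + (1/2)×6×5 + (1/2)×3×6 + (1/2)×5×5 + (1/2)×6×3 = 101.5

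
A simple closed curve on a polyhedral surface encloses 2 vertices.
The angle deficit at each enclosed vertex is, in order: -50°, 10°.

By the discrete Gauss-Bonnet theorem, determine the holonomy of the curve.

Holonomy = total enclosed curvature = (-50°) + 10° = -40°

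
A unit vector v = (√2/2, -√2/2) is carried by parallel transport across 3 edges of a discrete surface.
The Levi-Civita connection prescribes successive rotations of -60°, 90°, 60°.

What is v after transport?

Total rotation: (-60°) + 90° + 60° = 90°. Final vector: (0.7071, 0.7071)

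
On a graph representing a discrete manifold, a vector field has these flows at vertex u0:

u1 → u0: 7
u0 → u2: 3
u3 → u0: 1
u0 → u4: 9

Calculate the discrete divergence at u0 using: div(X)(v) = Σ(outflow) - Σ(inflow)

Divergence = sum of outgoing flows = (-7) + 3 + (-1) + 9 = 4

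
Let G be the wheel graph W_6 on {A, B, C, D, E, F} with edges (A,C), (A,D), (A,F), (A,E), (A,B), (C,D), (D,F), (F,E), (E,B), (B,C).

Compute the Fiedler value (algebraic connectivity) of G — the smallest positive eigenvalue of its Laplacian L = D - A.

The wheel W_6 is the join K_1 ∨ C_5 (a hub joined to every vertex of a cycle of length 5). For a join G ∨ H (G on p vertices, H on q vertices) the Laplacian spectrum is 0, p+q, the eigenvalues of L(G) other than one 0 each shifted by +q, and the eigenvalues of L(H) other than one 0 each shifted by +p. With G = K_1 (p = 1, nothing left after dropping its 0) and H = C_5 (q = 5, eigenvalues 2 − 2cos(2πk/5), k = 0, …, 4; drop k = 0), the spectrum of W_6 is 0, 6, and 1 + (2 − 2cos(2πk/5)) = 3 − 2cos(2πk/5) for k = 1, …, 4:
k=1: 3 − 2cos(2π/5) = 2.382; k=2: 3 − 2cos(4π/5) = 4.618; k=3: 3 − 2cos(6π/5) = 4.618; k=4: 3 − 2cos(8π/5) = 2.382.
Laplacian eigenvalues: [0.0, 2.382, 2.382, 4.618, 4.618, 6.0]. Algebraic connectivity (smallest non-zero eigenvalue) = 2.382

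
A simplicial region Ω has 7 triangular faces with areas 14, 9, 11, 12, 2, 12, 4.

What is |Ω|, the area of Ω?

14 + 9 + 11 + 12 + 2 + 12 + 4 = 64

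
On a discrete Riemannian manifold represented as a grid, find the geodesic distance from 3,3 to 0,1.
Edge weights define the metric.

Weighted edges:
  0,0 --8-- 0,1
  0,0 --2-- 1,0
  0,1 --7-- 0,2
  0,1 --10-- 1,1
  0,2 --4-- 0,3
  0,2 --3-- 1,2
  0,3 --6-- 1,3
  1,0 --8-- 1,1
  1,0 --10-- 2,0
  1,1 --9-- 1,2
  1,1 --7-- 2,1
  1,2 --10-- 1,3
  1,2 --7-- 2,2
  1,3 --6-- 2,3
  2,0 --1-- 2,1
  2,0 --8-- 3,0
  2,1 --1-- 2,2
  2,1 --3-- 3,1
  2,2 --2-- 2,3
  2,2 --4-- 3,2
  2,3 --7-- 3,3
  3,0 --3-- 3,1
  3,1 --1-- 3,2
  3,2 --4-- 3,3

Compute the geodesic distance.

Shortest path: 3,3 → 3,2 → 3,1 → 2,1 → 1,1 → 0,1, total weight = 25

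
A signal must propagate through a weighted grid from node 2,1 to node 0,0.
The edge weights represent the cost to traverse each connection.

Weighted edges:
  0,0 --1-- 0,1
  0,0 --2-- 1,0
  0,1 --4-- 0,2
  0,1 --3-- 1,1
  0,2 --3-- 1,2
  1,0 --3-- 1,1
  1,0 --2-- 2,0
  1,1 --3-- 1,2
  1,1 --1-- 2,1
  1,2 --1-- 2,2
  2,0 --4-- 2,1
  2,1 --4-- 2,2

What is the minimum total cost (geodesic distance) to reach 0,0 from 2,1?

Shortest path: 2,1 → 1,1 → 0,1 → 0,0, total weight = 5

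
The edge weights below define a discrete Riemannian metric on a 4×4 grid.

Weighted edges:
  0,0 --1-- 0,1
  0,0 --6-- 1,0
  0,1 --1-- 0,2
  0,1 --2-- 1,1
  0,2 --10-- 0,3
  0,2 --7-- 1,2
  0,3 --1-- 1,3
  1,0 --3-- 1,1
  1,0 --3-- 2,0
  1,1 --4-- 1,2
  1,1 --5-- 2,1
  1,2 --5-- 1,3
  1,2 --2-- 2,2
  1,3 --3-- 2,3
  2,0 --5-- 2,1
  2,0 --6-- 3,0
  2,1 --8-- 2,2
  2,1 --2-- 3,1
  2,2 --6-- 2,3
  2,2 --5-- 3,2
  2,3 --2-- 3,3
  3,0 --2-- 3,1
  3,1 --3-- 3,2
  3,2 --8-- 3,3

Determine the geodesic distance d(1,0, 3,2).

Shortest path: 1,0 → 1,1 → 2,1 → 3,1 → 3,2, total weight = 13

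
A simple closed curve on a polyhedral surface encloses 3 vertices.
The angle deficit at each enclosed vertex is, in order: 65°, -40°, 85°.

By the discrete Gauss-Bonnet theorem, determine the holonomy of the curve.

Holonomy = total enclosed curvature = 65° + (-40°) + 85° = 110°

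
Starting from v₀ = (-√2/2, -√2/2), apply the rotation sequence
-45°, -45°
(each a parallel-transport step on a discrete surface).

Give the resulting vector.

Total rotation: (-45°) + (-45°) = -90°. Final vector: (-0.7071, 0.7071)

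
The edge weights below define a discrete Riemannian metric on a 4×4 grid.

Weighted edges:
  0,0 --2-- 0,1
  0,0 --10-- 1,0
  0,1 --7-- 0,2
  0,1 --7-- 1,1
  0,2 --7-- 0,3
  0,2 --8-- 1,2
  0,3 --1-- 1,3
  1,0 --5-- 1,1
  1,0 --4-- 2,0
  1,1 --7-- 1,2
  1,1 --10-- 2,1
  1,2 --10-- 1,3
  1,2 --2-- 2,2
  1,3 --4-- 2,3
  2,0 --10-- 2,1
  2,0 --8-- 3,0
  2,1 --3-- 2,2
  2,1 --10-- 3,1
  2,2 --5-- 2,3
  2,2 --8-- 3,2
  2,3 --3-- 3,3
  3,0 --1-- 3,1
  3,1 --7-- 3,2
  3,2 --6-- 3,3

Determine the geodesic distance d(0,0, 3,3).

Shortest path: 0,0 → 0,1 → 0,2 → 0,3 → 1,3 → 2,3 → 3,3, total weight = 24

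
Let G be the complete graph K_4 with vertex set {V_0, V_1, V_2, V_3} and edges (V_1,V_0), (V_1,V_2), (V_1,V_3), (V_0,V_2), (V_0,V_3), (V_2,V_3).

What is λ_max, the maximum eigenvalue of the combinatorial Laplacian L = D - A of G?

For the complete graph K_n, L = nI − J (J = all-ones matrix). J has eigenvalues n (once, eigenvector 𝟙) and 0 (multiplicity n−1), so L has eigenvalues 0 (once) and n (multiplicity n−1). Here n = 4: eigenvalue 0 once and 4 with multiplicity 3.
Laplacian eigenvalues: [0.0, 4.0, 4.0, 4.0]. Largest eigenvalue (spectral radius) = 4.0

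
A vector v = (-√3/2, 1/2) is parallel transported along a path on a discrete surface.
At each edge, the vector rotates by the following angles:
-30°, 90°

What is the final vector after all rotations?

Total rotation: (-30°) + 90° = 60°. Final vector: (-0.8660, -0.5000)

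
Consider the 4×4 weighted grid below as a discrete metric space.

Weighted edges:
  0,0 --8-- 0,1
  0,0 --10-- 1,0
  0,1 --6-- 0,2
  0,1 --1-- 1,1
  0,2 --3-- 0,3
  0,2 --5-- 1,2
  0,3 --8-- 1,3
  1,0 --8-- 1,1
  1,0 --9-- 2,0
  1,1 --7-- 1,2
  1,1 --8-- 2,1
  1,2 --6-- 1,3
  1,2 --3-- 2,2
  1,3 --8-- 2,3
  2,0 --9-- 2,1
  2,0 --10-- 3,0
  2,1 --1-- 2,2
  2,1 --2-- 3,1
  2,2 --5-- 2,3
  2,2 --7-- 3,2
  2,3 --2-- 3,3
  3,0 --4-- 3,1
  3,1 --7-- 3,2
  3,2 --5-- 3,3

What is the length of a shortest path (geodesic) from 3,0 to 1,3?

Shortest path: 3,0 → 3,1 → 2,1 → 2,2 → 1,2 → 1,3, total weight = 16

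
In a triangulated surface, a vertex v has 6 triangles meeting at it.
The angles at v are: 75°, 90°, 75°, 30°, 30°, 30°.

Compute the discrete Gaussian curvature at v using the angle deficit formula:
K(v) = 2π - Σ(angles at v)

Sum of angles = 330°. K = 360° - 330° = 30° = π/6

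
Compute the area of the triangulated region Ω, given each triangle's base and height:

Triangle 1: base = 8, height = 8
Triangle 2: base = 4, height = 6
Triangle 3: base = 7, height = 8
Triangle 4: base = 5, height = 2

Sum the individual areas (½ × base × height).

(1/2)×8×8 + (1/2)×4×6 + (1/2)×7×8 + (1/2)×5×2 = 77.0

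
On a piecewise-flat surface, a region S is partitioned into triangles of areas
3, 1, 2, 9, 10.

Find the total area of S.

3 + 1 + 2 + 9 + 10 = 25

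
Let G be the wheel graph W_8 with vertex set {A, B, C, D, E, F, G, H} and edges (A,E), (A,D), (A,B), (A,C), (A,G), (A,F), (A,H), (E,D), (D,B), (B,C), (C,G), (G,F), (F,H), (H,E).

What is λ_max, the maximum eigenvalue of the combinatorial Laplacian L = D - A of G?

The wheel W_8 is the join K_1 ∨ C_7 (a hub joined to every vertex of a cycle of length 7). For a join G ∨ H (G on p vertices, H on q vertices) the Laplacian spectrum is 0, p+q, the eigenvalues of L(G) other than one 0 each shifted by +q, and the eigenvalues of L(H) other than one 0 each shifted by +p. With G = K_1 (p = 1, nothing left after dropping its 0) and H = C_7 (q = 7, eigenvalues 2 − 2cos(2πk/7), k = 0, …, 6; drop k = 0), the spectrum of W_8 is 0, 8, and 1 + (2 − 2cos(2πk/7)) = 3 − 2cos(2πk/7) for k = 1, …, 6:
k=1: 3 − 2cos(2π/7) = 1.753; k=2: 3 − 2cos(4π/7) = 3.445; k=3: 3 − 2cos(6π/7) = 4.8019; k=4: 3 − 2cos(8π/7) = 4.8019; k=5: 3 − 2cos(10π/7) = 3.445; k=6: 3 − 2cos(12π/7) = 1.753.
Laplacian eigenvalues: [0.0, 1.753, 1.753, 3.445, 3.445, 4.8019, 4.8019, 8.0]. Largest eigenvalue (spectral radius) = 8.0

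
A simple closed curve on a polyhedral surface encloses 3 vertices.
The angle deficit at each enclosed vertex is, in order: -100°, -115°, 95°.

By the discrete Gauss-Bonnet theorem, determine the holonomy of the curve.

Holonomy = total enclosed curvature = (-100°) + (-115°) + 95° = -120°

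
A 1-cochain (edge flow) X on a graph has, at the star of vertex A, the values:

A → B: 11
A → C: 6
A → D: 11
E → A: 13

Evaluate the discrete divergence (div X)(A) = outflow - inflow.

Divergence = sum of outgoing flows = 11 + 6 + 11 + (-13) = 15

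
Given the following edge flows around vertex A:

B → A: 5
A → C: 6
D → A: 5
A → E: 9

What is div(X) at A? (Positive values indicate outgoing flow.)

Divergence = sum of outgoing flows = (-5) + 6 + (-5) + 9 = 5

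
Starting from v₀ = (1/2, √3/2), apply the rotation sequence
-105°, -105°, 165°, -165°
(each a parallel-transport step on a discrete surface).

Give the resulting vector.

Total rotation: (-105°) + (-105°) + 165° + (-165°) = -210° ≡ 150° (mod 360°). Final vector: (-0.8660, -0.5000)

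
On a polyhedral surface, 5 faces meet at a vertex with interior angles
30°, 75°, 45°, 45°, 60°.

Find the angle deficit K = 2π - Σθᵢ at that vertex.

Sum of angles = 255°. K = 360° - 255° = 105°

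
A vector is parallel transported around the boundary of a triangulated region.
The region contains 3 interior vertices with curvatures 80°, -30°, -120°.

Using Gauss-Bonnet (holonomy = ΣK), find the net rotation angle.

Holonomy = total enclosed curvature = 80° + (-30°) + (-120°) = -70°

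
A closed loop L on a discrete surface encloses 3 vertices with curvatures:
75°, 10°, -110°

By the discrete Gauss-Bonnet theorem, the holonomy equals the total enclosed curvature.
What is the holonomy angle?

Holonomy = total enclosed curvature = 75° + 10° + (-110°) = -25°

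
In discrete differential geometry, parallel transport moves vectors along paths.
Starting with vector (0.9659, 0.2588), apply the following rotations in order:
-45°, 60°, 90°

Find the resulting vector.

Total rotation: (-45°) + 60° + 90° = 105°. Final vector: (-0.5000, 0.8660)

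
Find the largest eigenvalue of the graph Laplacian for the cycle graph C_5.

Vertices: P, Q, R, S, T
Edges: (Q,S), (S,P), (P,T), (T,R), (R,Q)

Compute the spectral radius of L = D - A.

The cycle graph C_n has Laplacian eigenvalues λ_k = 2 − 2cos(2πk/n), k = 0, 1, …, n−1. Here n = 5:
k=0: 2 − 2cos(0) = 0.0; k=1: 2 − 2cos(2π/5) = 1.382; k=2: 2 − 2cos(4π/5) = 3.618; k=3: 2 − 2cos(6π/5) = 3.618; k=4: 2 − 2cos(8π/5) = 1.382.
Laplacian eigenvalues: [0.0, 1.382, 1.382, 3.618, 3.618]. Largest eigenvalue (spectral radius) = 3.618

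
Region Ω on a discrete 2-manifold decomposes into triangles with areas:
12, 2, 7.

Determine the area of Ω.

12 + 2 + 7 = 21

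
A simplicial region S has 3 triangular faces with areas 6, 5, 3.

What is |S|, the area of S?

6 + 5 + 3 = 14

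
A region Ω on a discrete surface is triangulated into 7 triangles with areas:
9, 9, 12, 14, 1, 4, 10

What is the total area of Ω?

9 + 9 + 12 + 14 + 1 + 4 + 10 = 59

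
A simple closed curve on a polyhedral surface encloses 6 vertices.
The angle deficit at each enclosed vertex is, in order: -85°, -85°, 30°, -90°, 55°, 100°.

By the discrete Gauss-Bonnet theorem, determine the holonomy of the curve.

Holonomy = total enclosed curvature = (-85°) + (-85°) + 30° + (-90°) + 55° + 100° = -75°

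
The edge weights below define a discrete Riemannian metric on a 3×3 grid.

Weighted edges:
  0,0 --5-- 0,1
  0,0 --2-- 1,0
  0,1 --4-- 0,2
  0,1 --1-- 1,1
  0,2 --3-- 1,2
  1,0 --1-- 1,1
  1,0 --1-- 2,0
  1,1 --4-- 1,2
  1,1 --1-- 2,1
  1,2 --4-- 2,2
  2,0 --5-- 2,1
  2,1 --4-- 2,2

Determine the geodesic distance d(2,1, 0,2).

Shortest path: 2,1 → 1,1 → 0,1 → 0,2, total weight = 6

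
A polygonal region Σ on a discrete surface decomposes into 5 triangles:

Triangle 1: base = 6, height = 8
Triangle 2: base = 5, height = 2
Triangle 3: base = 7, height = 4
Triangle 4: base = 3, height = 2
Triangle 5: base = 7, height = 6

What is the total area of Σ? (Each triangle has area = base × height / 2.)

(1/2)×6×8 + (1/2)×5×2 + (1/2)×7×4 + (1/2)×3×2 + (1/2)×7×6 = 67.0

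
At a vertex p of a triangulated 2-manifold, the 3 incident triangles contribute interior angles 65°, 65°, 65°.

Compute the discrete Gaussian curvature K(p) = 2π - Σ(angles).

Sum of angles = 195°. K = 360° - 195° = 165°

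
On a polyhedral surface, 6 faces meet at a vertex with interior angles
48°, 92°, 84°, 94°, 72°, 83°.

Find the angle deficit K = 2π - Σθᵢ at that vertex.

Sum of angles = 473°. K = 360° - 473° = -113° = -113π/180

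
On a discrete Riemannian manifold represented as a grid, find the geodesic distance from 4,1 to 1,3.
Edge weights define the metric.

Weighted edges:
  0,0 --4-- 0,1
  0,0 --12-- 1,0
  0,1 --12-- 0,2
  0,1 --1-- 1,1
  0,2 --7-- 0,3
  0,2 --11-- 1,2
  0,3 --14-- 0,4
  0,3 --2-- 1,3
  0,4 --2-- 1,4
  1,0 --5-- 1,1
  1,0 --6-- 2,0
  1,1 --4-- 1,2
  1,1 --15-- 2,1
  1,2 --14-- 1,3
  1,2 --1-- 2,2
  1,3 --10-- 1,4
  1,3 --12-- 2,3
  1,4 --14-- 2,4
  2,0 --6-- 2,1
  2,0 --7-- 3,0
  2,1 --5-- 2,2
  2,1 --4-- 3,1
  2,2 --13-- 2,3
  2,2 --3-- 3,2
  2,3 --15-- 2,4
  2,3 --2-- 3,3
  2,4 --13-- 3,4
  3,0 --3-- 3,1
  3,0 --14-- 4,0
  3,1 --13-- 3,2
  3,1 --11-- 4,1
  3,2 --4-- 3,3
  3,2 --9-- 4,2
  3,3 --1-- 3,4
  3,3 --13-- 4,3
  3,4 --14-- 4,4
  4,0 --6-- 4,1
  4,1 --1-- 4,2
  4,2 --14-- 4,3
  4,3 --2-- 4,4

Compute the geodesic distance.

Shortest path: 4,1 → 4,2 → 3,2 → 2,2 → 1,2 → 1,3, total weight = 28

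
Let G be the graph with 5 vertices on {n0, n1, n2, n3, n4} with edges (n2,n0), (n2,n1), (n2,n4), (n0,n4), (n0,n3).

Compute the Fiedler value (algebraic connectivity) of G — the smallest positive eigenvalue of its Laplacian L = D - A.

Degrees: deg(n0) = 3, deg(n1) = 1, deg(n2) = 3, deg(n3) = 1, deg(n4) = 2.
L = D − A with rows/columns ordered (n0, n1, n2, n3, n4):
  [ 3,  0, -1, -1, -1]
  [ 0,  1, -1,  0,  0]
  [-1, -1,  3,  0, -1]
  [-1,  0,  0,  1,  0]
  [-1,  0, -1,  0,  2]
Characteristic polynomial: det(λI − L) = λ(λ² − 5λ + 3)(λ² − 5λ + 5).
Roots: λ = 0; (λ² − 5λ + 3) = 0 ⇒ λ = (5 ± √13)/2 ≈ 0.6972, 4.3028; (λ² − 5λ + 5) = 0 ⇒ λ = (5 ± √5)/2 ≈ 1.382, 3.618.
(Check: the roots sum (with multiplicity) to 10, matching trace L = Σdeg = 2·5 = 10.)
Laplacian eigenvalues: [0.0, 0.6972, 1.382, 3.618, 4.3028]. Algebraic connectivity (smallest non-zero eigenvalue) = 0.6972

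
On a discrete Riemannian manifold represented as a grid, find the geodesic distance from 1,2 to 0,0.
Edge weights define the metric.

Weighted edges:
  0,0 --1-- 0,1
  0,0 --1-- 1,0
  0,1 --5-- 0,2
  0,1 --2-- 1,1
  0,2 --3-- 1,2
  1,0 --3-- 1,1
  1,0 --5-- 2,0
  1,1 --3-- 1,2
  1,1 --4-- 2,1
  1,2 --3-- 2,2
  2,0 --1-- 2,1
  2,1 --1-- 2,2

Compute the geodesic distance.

Shortest path: 1,2 → 1,1 → 0,1 → 0,0, total weight = 6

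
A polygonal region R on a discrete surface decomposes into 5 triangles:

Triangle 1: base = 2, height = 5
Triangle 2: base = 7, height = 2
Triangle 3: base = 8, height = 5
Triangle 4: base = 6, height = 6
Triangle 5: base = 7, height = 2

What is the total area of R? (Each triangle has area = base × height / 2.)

(1/2)×2×5 + (1/2)×7×2 + (1/2)×8×5 + (1/2)×6×6 + (1/2)×7×2 = 57.0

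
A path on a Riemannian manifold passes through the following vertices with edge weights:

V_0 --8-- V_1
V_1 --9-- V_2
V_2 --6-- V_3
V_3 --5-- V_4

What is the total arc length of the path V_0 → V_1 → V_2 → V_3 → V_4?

Arc length = 8 + 9 + 6 + 5 = 28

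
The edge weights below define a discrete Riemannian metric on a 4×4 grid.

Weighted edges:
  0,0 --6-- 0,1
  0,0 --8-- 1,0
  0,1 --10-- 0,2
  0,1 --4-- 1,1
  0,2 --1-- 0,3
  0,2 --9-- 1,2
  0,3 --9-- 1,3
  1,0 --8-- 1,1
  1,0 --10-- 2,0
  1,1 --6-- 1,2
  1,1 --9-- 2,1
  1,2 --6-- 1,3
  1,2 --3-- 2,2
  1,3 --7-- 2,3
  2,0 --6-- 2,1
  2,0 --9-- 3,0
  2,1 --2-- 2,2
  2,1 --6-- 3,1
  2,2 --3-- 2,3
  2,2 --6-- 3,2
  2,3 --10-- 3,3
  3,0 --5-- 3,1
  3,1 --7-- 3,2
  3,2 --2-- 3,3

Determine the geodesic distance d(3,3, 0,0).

Shortest path: 3,3 → 3,2 → 2,2 → 1,2 → 1,1 → 0,1 → 0,0, total weight = 27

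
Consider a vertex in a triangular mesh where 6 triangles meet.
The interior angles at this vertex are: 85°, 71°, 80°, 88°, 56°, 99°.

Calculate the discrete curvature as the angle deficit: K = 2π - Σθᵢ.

Sum of angles = 479°. K = 360° - 479° = -119° = -119π/180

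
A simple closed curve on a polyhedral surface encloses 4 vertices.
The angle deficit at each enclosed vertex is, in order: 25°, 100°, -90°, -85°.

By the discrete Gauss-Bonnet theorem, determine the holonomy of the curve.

Holonomy = total enclosed curvature = 25° + 100° + (-90°) + (-85°) = -50°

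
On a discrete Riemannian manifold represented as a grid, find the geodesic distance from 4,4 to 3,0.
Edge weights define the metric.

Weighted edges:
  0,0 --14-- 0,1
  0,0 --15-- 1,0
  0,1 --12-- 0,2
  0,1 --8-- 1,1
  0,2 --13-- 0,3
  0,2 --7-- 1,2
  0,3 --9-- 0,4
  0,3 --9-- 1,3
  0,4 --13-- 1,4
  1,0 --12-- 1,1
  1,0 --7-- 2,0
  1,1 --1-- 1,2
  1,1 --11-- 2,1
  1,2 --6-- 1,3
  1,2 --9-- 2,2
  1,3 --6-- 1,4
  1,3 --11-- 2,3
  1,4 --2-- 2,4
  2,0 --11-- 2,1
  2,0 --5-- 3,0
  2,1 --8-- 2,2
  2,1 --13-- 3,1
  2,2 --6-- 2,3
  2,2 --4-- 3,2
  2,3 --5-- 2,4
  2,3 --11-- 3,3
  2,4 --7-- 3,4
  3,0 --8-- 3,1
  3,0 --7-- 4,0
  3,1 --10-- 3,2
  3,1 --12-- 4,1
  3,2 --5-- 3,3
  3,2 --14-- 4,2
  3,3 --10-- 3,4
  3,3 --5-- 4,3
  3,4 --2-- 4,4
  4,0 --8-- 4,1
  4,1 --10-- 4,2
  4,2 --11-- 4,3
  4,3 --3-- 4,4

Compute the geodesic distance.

Shortest path: 4,4 → 4,3 → 3,3 → 3,2 → 3,1 → 3,0, total weight = 31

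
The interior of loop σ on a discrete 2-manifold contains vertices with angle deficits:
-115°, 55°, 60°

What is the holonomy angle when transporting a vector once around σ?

Holonomy = total enclosed curvature = (-115°) + 55° + 60° = 0°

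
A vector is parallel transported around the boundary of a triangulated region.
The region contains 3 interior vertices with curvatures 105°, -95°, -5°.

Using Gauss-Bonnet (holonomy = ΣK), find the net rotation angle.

Holonomy = total enclosed curvature = 105° + (-95°) + (-5°) = 5°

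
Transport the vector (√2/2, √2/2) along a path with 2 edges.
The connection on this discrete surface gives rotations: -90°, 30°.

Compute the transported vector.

Total rotation: (-90°) + 30° = -60°. Final vector: (0.9659, -0.2588)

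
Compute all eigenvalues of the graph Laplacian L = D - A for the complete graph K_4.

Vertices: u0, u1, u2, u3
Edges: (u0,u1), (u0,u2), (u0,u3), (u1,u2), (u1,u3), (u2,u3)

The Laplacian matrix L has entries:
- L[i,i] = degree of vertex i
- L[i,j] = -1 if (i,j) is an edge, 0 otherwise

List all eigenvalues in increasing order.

For the complete graph K_n, L = nI − J (J = all-ones matrix). J has eigenvalues n (once, eigenvector 𝟙) and 0 (multiplicity n−1), so L has eigenvalues 0 (once) and n (multiplicity n−1). Here n = 4: eigenvalue 0 once and 4 with multiplicity 3.
Laplacian eigenvalues (increasing order): [0.0, 4.0, 4.0, 4.0]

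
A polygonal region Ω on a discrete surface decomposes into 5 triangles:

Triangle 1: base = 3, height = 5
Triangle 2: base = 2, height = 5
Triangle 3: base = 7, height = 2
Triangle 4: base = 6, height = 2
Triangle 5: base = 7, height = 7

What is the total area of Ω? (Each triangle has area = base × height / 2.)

(1/2)×3×5 + (1/2)×2×5 + (1/2)×7×2 + (1/2)×6×2 + (1/2)×7×7 = 50.0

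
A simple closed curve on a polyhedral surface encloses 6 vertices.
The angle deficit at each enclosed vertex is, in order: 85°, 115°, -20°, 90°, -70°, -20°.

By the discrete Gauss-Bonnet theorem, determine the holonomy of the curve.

Holonomy = total enclosed curvature = 85° + 115° + (-20°) + 90° + (-70°) + (-20°) = 180°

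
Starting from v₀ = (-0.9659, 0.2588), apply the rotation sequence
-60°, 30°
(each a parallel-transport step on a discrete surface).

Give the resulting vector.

Total rotation: (-60°) + 30° = -30°. Final vector: (-0.7071, 0.7071)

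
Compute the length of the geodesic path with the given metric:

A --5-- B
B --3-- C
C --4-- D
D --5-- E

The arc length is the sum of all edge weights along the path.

Arc length = 5 + 3 + 4 + 5 = 17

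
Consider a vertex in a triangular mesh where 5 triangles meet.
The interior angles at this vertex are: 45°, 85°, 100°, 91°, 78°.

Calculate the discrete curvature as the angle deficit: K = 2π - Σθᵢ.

Sum of angles = 399°. K = 360° - 399° = -39° = -13π/60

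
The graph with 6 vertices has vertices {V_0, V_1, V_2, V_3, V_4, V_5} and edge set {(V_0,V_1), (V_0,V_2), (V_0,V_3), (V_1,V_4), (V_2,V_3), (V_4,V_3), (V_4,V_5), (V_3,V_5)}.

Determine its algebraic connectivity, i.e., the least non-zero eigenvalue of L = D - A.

Degrees: deg(V_0) = 3, deg(V_1) = 2, deg(V_2) = 2, deg(V_3) = 4, deg(V_4) = 3, deg(V_5) = 2.
L = D − A with rows/columns ordered (V_0, V_1, V_2, V_3, V_4, V_5):
  [ 3, -1, -1, -1,  0,  0]
  [-1,  2,  0,  0, -1,  0]
  [-1,  0,  2, -1,  0,  0]
  [-1,  0, -1,  4, -1, -1]
  [ 0, -1,  0, -1,  3, -1]
  [ 0,  0,  0, -1, -1,  2]
Characteristic polynomial: det(λI − L) = λ(λ² − 5λ + 5)(λ² − 7λ + 9)(λ − 4).
Roots: λ = 0; (λ² − 5λ + 5) = 0 ⇒ λ = (5 ± √5)/2 ≈ 1.382, 3.618; (λ² − 7λ + 9) = 0 ⇒ λ = (7 ± √13)/2 ≈ 1.6972, 5.3028; (λ − 4) = 0 ⇒ λ = 4.
(Check: the roots sum (with multiplicity) to 16, matching trace L = Σdeg = 2·8 = 16.)
Laplacian eigenvalues: [0.0, 1.382, 1.6972, 3.618, 4.0, 5.3028]. Algebraic connectivity (smallest non-zero eigenvalue) = 1.382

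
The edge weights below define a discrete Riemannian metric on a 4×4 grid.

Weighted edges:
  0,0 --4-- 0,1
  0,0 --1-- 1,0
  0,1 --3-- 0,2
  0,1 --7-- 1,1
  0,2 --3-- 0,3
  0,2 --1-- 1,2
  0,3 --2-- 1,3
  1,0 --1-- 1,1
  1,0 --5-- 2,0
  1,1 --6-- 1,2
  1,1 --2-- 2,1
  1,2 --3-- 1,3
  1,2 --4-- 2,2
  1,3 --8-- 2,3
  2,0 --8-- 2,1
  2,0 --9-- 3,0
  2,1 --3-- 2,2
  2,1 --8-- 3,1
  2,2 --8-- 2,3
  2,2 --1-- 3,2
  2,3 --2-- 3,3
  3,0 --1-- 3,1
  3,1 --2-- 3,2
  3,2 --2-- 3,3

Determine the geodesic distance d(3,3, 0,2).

Shortest path: 3,3 → 3,2 → 2,2 → 1,2 → 0,2, total weight = 8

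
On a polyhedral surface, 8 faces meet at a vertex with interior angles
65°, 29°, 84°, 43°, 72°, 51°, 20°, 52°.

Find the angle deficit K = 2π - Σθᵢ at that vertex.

Sum of angles = 416°. K = 360° - 416° = -56° = -14π/45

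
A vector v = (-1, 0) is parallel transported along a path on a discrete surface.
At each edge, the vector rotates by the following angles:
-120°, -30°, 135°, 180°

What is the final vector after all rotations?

Total rotation: (-120°) + (-30°) + 135° + 180° = 165°. Final vector: (0.9659, -0.2588)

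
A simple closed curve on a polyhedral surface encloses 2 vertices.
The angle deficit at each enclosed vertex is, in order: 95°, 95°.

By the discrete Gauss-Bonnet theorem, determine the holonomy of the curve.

Holonomy = total enclosed curvature = 95° + 95° = 190°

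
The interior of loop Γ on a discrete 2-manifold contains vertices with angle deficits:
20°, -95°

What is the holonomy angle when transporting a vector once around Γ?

Holonomy = total enclosed curvature = 20° + (-95°) = -75°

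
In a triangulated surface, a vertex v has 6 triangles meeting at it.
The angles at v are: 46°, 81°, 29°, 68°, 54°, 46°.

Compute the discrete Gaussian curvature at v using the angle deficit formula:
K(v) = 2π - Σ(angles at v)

Sum of angles = 324°. K = 360° - 324° = 36° = π/5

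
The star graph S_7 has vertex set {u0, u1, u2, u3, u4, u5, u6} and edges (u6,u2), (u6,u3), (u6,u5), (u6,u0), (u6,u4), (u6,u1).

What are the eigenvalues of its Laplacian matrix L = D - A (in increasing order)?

The star S_7 is the complete bipartite graph K_{1,6} (one hub of degree 6, 6 leaves of degree 1). The Laplacian spectrum of K_{p,q} is 0, p (multiplicity q−1), q (multiplicity p−1), p+q. With p = 1, q = 6: 0 once, 1 with multiplicity 5, and 7 once. (Check: trace L = sum of degrees = 12 = 5·1 + 7.)
Laplacian eigenvalues (increasing order): [0.0, 1.0, 1.0, 1.0, 1.0, 1.0, 7.0]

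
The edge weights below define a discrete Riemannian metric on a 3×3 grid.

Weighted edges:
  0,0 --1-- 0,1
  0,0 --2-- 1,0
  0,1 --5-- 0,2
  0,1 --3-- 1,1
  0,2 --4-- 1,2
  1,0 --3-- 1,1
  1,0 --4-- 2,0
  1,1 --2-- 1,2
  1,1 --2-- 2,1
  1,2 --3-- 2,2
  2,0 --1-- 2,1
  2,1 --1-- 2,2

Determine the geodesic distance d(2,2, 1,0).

Shortest path: 2,2 → 2,1 → 2,0 → 1,0, total weight = 6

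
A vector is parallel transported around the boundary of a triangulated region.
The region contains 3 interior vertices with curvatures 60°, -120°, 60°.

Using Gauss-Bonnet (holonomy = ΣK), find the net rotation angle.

Holonomy = total enclosed curvature = 60° + (-120°) + 60° = 0°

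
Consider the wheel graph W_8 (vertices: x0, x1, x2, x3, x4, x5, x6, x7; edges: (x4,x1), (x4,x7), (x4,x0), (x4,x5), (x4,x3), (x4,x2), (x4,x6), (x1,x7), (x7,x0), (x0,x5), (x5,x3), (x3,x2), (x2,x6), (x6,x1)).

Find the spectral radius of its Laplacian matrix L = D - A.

The wheel W_8 is the join K_1 ∨ C_7 (a hub joined to every vertex of a cycle of length 7). For a join G ∨ H (G on p vertices, H on q vertices) the Laplacian spectrum is 0, p+q, the eigenvalues of L(G) other than one 0 each shifted by +q, and the eigenvalues of L(H) other than one 0 each shifted by +p. With G = K_1 (p = 1, nothing left after dropping its 0) and H = C_7 (q = 7, eigenvalues 2 − 2cos(2πk/7), k = 0, …, 6; drop k = 0), the spectrum of W_8 is 0, 8, and 1 + (2 − 2cos(2πk/7)) = 3 − 2cos(2πk/7) for k = 1, …, 6:
k=1: 3 − 2cos(2π/7) = 1.753; k=2: 3 − 2cos(4π/7) = 3.445; k=3: 3 − 2cos(6π/7) = 4.8019; k=4: 3 − 2cos(8π/7) = 4.8019; k=5: 3 − 2cos(10π/7) = 3.445; k=6: 3 − 2cos(12π/7) = 1.753.
Laplacian eigenvalues: [0.0, 1.753, 1.753, 3.445, 3.445, 4.8019, 4.8019, 8.0]. Largest eigenvalue (spectral radius) = 8.0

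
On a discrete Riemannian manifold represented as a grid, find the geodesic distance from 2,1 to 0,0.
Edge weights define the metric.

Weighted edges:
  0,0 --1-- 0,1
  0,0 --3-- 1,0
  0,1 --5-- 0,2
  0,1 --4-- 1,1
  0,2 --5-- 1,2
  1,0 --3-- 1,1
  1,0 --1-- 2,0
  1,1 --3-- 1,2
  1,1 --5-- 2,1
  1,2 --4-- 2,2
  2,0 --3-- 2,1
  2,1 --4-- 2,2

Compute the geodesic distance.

Shortest path: 2,1 → 2,0 → 1,0 → 0,0, total weight = 7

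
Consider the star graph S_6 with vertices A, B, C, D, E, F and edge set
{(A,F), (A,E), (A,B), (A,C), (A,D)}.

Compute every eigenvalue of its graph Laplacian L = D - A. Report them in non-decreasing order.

The star S_6 is the complete bipartite graph K_{1,5} (one hub of degree 5, 5 leaves of degree 1). The Laplacian spectrum of K_{p,q} is 0, p (multiplicity q−1), q (multiplicity p−1), p+q. With p = 1, q = 5: 0 once, 1 with multiplicity 4, and 6 once. (Check: trace L = sum of degrees = 10 = 4·1 + 6.)
Laplacian eigenvalues (increasing order): [0.0, 1.0, 1.0, 1.0, 1.0, 6.0]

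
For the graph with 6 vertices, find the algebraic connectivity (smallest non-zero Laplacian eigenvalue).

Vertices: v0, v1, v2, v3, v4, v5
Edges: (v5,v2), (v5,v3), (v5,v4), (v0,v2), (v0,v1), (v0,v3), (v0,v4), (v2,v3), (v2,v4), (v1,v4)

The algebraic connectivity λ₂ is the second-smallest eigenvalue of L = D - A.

Degrees: deg(v0) = 4, deg(v1) = 2, deg(v2) = 4, deg(v3) = 3, deg(v4) = 4, deg(v5) = 3.
L = D − A with rows/columns ordered (v0, v1, v2, v3, v4, v5):
  [ 4, -1, -1, -1, -1,  0]
  [-1,  2,  0,  0, -1,  0]
  [-1,  0,  4, -1, -1, -1]
  [-1,  0, -1,  3,  0, -1]
  [-1, -1, -1,  0,  4, -1]
  [ 0,  0, -1, -1, -1,  3]
Characteristic polynomial: det(λI − L) = λ(λ² − 7λ + 9)(λ² − 9λ + 19)(λ − 4).
Roots: λ = 0; (λ² − 7λ + 9) = 0 ⇒ λ = (7 ± √13)/2 ≈ 1.6972, 5.3028; (λ² − 9λ + 19) = 0 ⇒ λ = (9 ± √5)/2 ≈ 3.382, 5.618; (λ − 4) = 0 ⇒ λ = 4.
(Check: the roots sum (with multiplicity) to 20, matching trace L = Σdeg = 2·10 = 20.)
Laplacian eigenvalues: [0.0, 1.6972, 3.382, 4.0, 5.3028, 5.618]. Algebraic connectivity (smallest non-zero eigenvalue) = 1.6972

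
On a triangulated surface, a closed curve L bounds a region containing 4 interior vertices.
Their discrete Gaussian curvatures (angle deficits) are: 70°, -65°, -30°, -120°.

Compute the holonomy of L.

Holonomy = total enclosed curvature = 70° + (-65°) + (-30°) + (-120°) = -145°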